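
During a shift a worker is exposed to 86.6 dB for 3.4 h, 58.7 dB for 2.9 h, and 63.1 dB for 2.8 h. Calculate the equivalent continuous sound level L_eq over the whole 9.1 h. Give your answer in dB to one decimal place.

82.3 dB

L_eq = 10·log₁₀[(1/T)·Σ tᵢ·10^(Lᵢ/10)] with T = 9.1 h.
Σ tᵢ·10^(Lᵢ/10) = 3.4·10^(86.6/10) + 2.9·10^(58.7/10) + 2.8·10^(63.1/10) = 1.562e+09.
L_eq = 10·log₁₀(1.562e+09/9.1) = 82.35 dB.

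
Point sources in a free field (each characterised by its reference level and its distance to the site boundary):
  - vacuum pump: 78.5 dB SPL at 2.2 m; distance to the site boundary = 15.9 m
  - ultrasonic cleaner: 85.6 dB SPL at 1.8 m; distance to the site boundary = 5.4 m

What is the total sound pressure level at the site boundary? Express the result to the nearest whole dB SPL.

76 dB SPL

Apply inverse-square spreading to bring every level to the receiver, then sum 10^(L/10).
vacuum pump: 78.5 − 20·log₁₀(15.9/2.2) = 78.5 − 17.18 = 61.32 dB SPL.
ultrasonic cleaner: 85.6 − 20·log₁₀(5.4/1.8) = 85.6 − 9.54 = 76.06 dB SPL.
Σ 10^(L/10) = 4.170e+07 → L_total = 10·log₁₀(4.170e+07) = 76.20 dB SPL.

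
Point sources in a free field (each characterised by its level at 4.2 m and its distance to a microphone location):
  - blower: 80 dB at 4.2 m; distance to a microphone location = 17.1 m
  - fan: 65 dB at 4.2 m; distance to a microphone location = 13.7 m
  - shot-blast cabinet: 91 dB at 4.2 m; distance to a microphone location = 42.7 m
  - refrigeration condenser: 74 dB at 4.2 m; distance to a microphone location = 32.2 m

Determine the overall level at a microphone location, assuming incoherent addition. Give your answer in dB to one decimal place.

Apply inverse-square spreading to bring every level to the receiver, then sum 10^(L/10).
blower: 80 − 20·log₁₀(17.1/4.2) = 80 − 12.19 = 67.81 dB.
fan: 65 − 20·log₁₀(13.7/4.2) = 65 − 10.27 = 54.73 dB.
shot-blast cabinet: 91 − 20·log₁₀(42.7/4.2) = 91 − 20.14 = 70.86 dB.
refrigeration condenser: 74 − 20·log₁₀(32.2/4.2) = 74 − 17.69 = 56.31 dB.
Σ 10^(L/10) = 1.894e+07 → L_total = 10·log₁₀(1.894e+07) = 72.77 dB.

72.8 dB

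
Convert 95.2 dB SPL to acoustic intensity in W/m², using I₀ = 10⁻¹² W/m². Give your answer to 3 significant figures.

0.00331 W/m²

L = 10·log₁₀(I/I₀) ⇒ I = I₀·10^(L/10) = 10⁻¹² × 10^9.52.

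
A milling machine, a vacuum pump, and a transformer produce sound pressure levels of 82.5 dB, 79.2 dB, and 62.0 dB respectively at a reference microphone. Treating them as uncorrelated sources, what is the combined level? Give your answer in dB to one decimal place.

Incoherent sources combine by intensity addition: L_total = 10·log₁₀(Σ 10^(L_i/10)).
Σ 10^(L/10) = 10^(82.5/10) + 10^(79.2/10) + 10^(62.0/10) = 2.626e+08.
L_total = 10·log₁₀(2.626e+08) = 84.19 dB.

84.2 dB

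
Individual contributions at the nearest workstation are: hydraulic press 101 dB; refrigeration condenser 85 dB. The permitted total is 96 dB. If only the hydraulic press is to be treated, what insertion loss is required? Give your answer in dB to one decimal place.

5.4 dB

The untreated sources together contribute 10^(85/10) = 3.162e+08, i.e. 85.00 dB.
To meet 96 dB overall, the treated hydraulic press may contribute at most 10^(96/10) − 3.162e+08 = 3.665e+09, i.e. 95.64 dB.
Required insertion loss = 101 − 95.64 = 5.36 dB.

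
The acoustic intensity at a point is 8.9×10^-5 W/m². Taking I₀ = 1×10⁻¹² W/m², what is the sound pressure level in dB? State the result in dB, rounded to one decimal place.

79.5 dB

I/I₀ = 8.9×10^-5/10⁻¹² = 8.9×10^7, and L = 10·log₁₀(I/I₀).
L = 10·(0.9494 + 7) = 79.49 dB.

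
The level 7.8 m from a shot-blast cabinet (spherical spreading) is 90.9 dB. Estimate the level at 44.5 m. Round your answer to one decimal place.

For a point source, L₂ = L₁ − 20·log₁₀(r₂/r₁).
L₂ = 90.9 − 20·log₁₀(44.5/7.8) = 90.9 − 15.125 = 75.77 dB.

75.8 dB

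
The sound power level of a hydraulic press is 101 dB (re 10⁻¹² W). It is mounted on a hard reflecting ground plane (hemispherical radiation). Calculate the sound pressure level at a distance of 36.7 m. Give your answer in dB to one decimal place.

Free-field hemispherical radiation: L_p = L_w − 10·log₁₀(2π·r²), r = 36.7 m.
2π·r² = 8463 m², 10·log₁₀ of that is 39.275 dB.
L_p = 101 − 39.275 = 61.72 dB.

61.7 dB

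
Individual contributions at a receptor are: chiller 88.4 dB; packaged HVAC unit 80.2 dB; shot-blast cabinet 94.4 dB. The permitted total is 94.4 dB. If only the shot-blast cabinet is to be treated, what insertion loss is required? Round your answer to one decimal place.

Fixed contribution from the other sources: Σ 10^(L/10) = 10^(88.4/10) + 10^(80.2/10) = 7.965e+08 (89.01 dB).
The limit corresponds to 10^(94.4/10) = 2.754e+09; subtracting the fixed part leaves 1.958e+09 for the shot-blast cabinet, i.e. 92.92 dB.
Required insertion loss = 94.4 − 92.92 = 1.48 dB.

1.5 dB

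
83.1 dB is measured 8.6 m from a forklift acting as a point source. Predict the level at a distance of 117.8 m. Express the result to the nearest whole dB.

Point-source attenuation: ΔL = 20·log₁₀(r₂/r₁) = 20·log₁₀(117.8/8.6) = 22.733 dB.
L₂ = 83.1 − 20·log₁₀(117.8/8.6) = 83.1 − 22.733 = 60.37 dB.

60 dB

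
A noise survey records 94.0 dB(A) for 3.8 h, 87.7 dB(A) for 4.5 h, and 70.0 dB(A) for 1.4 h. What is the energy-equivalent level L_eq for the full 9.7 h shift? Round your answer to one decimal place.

91.0 dB(A)

The energy average is taken in the linear domain: L_eq = 10·log₁₀[(Σ tᵢ·10^(Lᵢ/10))/T], T = 9.7 h.
Σ tᵢ·10^(Lᵢ/10) = 3.8·10^(94.0/10) + 4.5·10^(87.7/10) + 1.4·10^(70.0/10) = 1.221e+10.
L_eq = 10·log₁₀(1.221e+10/9.7) = 91.00 dB(A).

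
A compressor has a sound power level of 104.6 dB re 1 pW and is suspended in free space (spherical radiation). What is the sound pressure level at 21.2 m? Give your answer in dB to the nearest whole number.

67 dB

The power spreads over a sphere of area 4π·r², so L_p = L_w − 10·log₁₀(4π·r²).
4π·r² = 5648 m², 10·log₁₀ of that is 37.519 dB.
L_p = 104.6 − 37.519 = 67.08 dB.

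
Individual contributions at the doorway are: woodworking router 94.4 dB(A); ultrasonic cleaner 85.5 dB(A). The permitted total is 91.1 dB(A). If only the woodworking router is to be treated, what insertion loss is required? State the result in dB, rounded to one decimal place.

The untreated sources together contribute 10^(85.5/10) = 3.548e+08, i.e. 85.50 dB(A).
The limit corresponds to 10^(91.1/10) = 1.288e+09; subtracting the fixed part leaves 9.334e+08 for the woodworking router, i.e. 89.70 dB(A).
Required insertion loss = 94.4 − 89.70 = 4.70 dB.

4.7 dB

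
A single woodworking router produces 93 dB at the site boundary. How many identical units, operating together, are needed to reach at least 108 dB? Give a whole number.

32

Need L₁ + 10·log₁₀ N ≥ 108, i.e. log₁₀ N ≥ 1.50.
N ≥ 10^(15.0/10) = 31.623, so N = 32.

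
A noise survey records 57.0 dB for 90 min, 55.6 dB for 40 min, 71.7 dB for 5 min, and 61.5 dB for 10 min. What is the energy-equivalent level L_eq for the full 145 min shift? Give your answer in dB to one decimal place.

60.1 dB

L_eq = 10·log₁₀[(1/T)·Σ tᵢ·10^(Lᵢ/10)] with T = 145 min.
Σ tᵢ·10^(Lᵢ/10) = 90·10^(57.0/10) + 40·10^(55.6/10) + 5·10^(71.7/10) + 10·10^(61.5/10) = 1.477e+08.
L_eq = 10·log₁₀(1.477e+08/145) = 60.08 dB.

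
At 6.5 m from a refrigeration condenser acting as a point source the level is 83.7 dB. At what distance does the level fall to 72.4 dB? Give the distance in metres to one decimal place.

For a point source L₁ − L₂ = 20·log₁₀(r₂/r₁), so r₂ = r₁·10^((L₁−L₂)/20).
r₂ = 6.5·10^((83.7−72.4)/20) = 6.5·10^(11.3/20) = 23.87 m.

23.9 m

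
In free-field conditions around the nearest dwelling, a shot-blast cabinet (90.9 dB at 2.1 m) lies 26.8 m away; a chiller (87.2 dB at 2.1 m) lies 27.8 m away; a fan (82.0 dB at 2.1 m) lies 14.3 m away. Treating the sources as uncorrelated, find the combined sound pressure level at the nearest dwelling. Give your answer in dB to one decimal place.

First find each source's level at the receiver (point-source: −20·log₁₀(r/r_ref)), then combine on an intensity basis.
shot-blast cabinet: 90.9 − 20·log₁₀(26.8/2.1) = 90.9 − 22.12 = 68.78 dB.
chiller: 87.2 − 20·log₁₀(27.8/2.1) = 87.2 − 22.44 = 64.76 dB.
fan: 82.0 − 20·log₁₀(14.3/2.1) = 82.0 − 16.66 = 65.34 dB.
Σ 10^(L/10) = 1.397e+07 → L_total = 10·log₁₀(1.397e+07) = 71.45 dB.

71.5 dB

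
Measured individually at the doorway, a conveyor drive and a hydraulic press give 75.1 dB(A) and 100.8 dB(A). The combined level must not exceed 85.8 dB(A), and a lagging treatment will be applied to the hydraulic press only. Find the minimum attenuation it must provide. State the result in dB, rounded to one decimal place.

Everything except the hydraulic press sums to 10^(75.1/10) = 3.236e+07 in linear terms, 75.10 dB(A).
The limit corresponds to 10^(85.8/10) = 3.802e+08; subtracting the fixed part leaves 3.478e+08 for the hydraulic press, i.e. 85.41 dB(A).
So the hydraulic press must be reduced from 100.8 to 85.41 dB(A): IL = 15.39 dB.

15.4 dB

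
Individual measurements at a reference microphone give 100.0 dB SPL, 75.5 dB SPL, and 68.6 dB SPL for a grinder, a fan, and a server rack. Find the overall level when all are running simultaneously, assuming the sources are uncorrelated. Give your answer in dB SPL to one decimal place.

Incoherent sources combine by intensity addition: L_total = 10·log₁₀(Σ 10^(L_i/10)).
Σ 10^(L/10) = 10^(100.0/10) + 10^(75.5/10) + 10^(68.6/10) = 1.004e+10.
L_total = 10·log₁₀(1.004e+10) = 100.02 dB SPL.

100.0 dB SPL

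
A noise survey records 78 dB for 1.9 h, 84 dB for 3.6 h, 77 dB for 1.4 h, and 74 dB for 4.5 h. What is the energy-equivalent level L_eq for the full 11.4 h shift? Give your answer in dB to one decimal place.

80.2 dB

The energy average is taken in the linear domain: L_eq = 10·log₁₀[(Σ tᵢ·10^(Lᵢ/10))/T], T = 11.4 h.
Σ tᵢ·10^(Lᵢ/10) = 1.9·10^(78/10) + 3.6·10^(84/10) + 1.4·10^(77/10) + 4.5·10^(74/10) = 1.207e+09.
L_eq = 10·log₁₀(1.207e+09/11.4) = 80.25 dB.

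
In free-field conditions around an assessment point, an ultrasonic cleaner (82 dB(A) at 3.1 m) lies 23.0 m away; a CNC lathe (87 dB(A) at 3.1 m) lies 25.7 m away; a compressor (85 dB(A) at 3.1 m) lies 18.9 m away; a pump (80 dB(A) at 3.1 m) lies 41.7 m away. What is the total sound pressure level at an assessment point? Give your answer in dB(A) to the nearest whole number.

73 dB(A)

Apply inverse-square spreading to bring every level to the receiver, then sum 10^(L/10).
ultrasonic cleaner: 82 − 20·log₁₀(23.0/3.1) = 82 − 17.41 = 64.59 dB(A).
CNC lathe: 87 − 20·log₁₀(25.7/3.1) = 87 − 18.37 = 68.63 dB(A).
compressor: 85 − 20·log₁₀(18.9/3.1) = 85 − 15.70 = 69.30 dB(A).
pump: 80 − 20·log₁₀(41.7/3.1) = 80 − 22.58 = 57.42 dB(A).
Σ 10^(L/10) = 1.923e+07 → L_total = 10·log₁₀(1.923e+07) = 72.84 dB(A).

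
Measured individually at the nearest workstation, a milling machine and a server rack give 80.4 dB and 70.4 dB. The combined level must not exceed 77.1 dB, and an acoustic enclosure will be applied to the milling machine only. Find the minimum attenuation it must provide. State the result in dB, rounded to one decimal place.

4.3 dB

The untreated sources together contribute 10^(70.4/10) = 1.096e+07, i.e. 70.40 dB.
To meet 77.1 dB overall, the treated milling machine may contribute at most 10^(77.1/10) − 1.096e+07 = 4.032e+07, i.e. 76.06 dB.
Required insertion loss = 80.4 − 76.06 = 4.34 dB.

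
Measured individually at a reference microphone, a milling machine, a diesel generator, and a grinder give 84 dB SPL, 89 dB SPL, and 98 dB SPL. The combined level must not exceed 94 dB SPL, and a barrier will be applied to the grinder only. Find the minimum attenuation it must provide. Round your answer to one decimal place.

Fixed contribution from the other sources: Σ 10^(L/10) = 10^(84/10) + 10^(89/10) = 1.046e+09 (90.19 dB SPL).
The limit corresponds to 10^(94/10) = 2.512e+09; subtracting the fixed part leaves 1.466e+09 for the grinder, i.e. 91.66 dB SPL.
So the grinder must be reduced from 98 to 91.66 dB SPL: IL = 6.34 dB.

6.3 dB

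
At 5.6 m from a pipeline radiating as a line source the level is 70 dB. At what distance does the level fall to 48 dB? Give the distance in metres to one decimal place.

887.5 m

The 22.0 dB drop corresponds to a distance ratio of 10^(22.0/10) for a line source.
r₂ = 5.6·10^((70−48)/10) = 5.6·10^(22.0/10) = 887.54 m.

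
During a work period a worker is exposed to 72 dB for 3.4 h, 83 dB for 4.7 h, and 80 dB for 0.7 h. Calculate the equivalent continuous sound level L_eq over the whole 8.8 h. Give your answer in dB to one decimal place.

Weight each interval's intensity by its duration and average over T = 8.8 h:
Σ tᵢ·10^(Lᵢ/10) = 3.4·10^(72/10) + 4.7·10^(83/10) + 0.7·10^(80/10) = 1.062e+09.
L_eq = 10·log₁₀(1.062e+09/8.8) = 80.82 dB.

80.8 dB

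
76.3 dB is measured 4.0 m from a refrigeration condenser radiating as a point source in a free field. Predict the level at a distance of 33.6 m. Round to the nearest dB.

58 dB

For a point source, L₂ = L₁ − 20·log₁₀(r₂/r₁).
L₂ = 76.3 − 20·log₁₀(33.6/4.0) = 76.3 − 18.486 = 57.81 dB.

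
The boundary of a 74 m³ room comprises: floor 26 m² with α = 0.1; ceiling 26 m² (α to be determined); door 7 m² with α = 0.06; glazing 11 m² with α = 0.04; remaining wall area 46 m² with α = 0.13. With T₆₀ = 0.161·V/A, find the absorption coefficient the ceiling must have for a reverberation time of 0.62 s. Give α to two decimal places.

A = 0.161·V/T₆₀ = 0.161·74/0.62 = 19.22 m² sabins.
Absorption from the other surfaces = 26·0.1 + 7·0.06 + 11·0.04 + 46·0.13 = 9.44 m², so the ceiling must supply 9.78 m² over 26 m².
α = 9.78/26 = 0.376.

0.38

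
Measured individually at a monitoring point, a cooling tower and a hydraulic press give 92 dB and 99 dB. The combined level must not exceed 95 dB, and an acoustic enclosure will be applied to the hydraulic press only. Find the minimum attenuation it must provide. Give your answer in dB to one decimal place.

Fixed contribution from the other source: Σ 10^(L/10) = 10^(92/10) = 1.585e+09 (92.00 dB).
The limit corresponds to 10^(95/10) = 3.162e+09; subtracting the fixed part leaves 1.577e+09 for the hydraulic press, i.e. 91.98 dB.
Required insertion loss = 99 − 91.98 = 7.02 dB.

7.0 dB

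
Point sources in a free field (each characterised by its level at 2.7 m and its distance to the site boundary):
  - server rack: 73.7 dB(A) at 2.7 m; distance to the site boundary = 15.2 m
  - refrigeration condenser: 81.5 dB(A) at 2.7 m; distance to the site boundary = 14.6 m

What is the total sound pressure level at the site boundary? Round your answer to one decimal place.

Apply inverse-square spreading to bring every level to the receiver, then sum 10^(L/10).
server rack: 73.7 − 20·log₁₀(15.2/2.7) = 73.7 − 15.01 = 58.69 dB(A).
refrigeration condenser: 81.5 − 20·log₁₀(14.6/2.7) = 81.5 − 14.66 = 66.84 dB(A).
Σ 10^(L/10) = 5.571e+06 → L_total = 10·log₁₀(5.571e+06) = 67.46 dB(A).

67.5 dB(A)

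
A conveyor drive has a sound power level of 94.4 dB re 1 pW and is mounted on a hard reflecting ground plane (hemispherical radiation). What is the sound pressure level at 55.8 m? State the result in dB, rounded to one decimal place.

51.5 dB

Free-field hemispherical radiation: L_p = L_w − 10·log₁₀(2π·r²), r = 55.8 m.
2π·r² = 1.956e+04 m², 10·log₁₀ of that is 42.914 dB.
L_p = 94.4 − 42.914 = 51.49 dB.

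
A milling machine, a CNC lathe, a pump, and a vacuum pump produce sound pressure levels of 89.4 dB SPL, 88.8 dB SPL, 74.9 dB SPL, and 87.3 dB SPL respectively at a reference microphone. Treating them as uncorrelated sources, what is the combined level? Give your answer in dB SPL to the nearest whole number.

For uncorrelated sources the intensities add, so convert each level to linear form, sum, and take 10·log₁₀ of the total.
Σ 10^(L/10) = 10^(89.4/10) + 10^(88.8/10) + 10^(74.9/10) + 10^(87.3/10) = 2.197e+09.
L_total = 10·log₁₀(2.197e+09) = 93.42 dB SPL.

93 dB SPL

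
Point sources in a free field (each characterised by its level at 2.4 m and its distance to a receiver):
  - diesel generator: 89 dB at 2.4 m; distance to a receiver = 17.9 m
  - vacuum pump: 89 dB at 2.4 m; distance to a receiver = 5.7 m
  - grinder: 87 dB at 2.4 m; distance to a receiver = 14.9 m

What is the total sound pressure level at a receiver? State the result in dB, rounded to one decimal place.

First find each source's level at the receiver (point-source: −20·log₁₀(r/r_ref)), then combine on an intensity basis.
diesel generator: 89 − 20·log₁₀(17.9/2.4) = 89 − 17.45 = 71.55 dB.
vacuum pump: 89 − 20·log₁₀(5.7/2.4) = 89 − 7.51 = 81.49 dB.
grinder: 87 − 20·log₁₀(14.9/2.4) = 87 − 15.86 = 71.14 dB.
Σ 10^(L/10) = 1.681e+08 → L_total = 10·log₁₀(1.681e+08) = 82.26 dB.

82.3 dB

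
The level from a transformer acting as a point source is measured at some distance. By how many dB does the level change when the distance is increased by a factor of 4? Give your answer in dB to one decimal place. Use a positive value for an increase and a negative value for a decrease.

A point source loses 6 dB per doubling of distance; generally ΔL = −20·log₁₀(r₂/r₁).
ΔL = −20·log₁₀(4) = -12.04 dB.

-12.0 dB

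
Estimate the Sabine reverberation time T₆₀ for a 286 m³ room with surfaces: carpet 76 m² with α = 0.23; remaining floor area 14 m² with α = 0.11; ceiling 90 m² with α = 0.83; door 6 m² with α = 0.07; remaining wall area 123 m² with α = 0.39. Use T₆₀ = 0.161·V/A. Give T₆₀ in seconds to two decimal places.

0.32 s

Summing Sᵢαᵢ: 76·0.23 + 14·0.11 + 90·0.83 + 6·0.07 + 123·0.39 = 142.11 m².
T₆₀ = 0.161·V/A = 0.161·286/142.11 = 0.324 s.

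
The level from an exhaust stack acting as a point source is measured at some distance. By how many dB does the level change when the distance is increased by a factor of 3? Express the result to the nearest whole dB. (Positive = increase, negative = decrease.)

Point-source spreading: ΔL = −20·log₁₀(r₂/r₁).
ΔL = −20·log₁₀(3) = -9.54 dB.

-10 dB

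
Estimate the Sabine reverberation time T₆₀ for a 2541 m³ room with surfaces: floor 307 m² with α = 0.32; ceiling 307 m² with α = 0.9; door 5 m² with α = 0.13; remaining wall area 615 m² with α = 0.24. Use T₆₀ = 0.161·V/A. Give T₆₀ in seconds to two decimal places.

0.78 s

Summing Sᵢαᵢ: 307·0.32 + 307·0.9 + 5·0.13 + 615·0.24 = 522.79 m².
T₆₀ = 0.161 × 2541 / 522.79 = 0.783 s.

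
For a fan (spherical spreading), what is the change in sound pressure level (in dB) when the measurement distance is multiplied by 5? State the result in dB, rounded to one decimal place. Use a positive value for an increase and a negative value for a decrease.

With spherical spreading the level changes by −20·log₁₀(r₂/r₁).
ΔL = −20·log₁₀(5) = -13.98 dB.

-14.0 dB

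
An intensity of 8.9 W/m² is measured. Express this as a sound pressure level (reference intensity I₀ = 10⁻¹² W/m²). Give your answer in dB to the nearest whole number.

129 dB

I/I₀ = 8.9/10⁻¹² = 8.9×10^12, and L = 10·log₁₀(I/I₀).
L = 10·(0.9494 + 12) = 129.49 dB.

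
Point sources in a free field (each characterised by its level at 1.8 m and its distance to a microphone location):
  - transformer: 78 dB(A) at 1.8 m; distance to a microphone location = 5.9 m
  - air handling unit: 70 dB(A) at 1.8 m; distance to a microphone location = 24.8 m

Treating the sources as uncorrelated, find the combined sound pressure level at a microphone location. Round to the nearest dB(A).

Apply inverse-square spreading to bring every level to the receiver, then sum 10^(L/10).
transformer: 78 − 20·log₁₀(5.9/1.8) = 78 − 10.31 = 67.69 dB(A).
air handling unit: 70 − 20·log₁₀(24.8/1.8) = 70 − 22.78 = 47.22 dB(A).
Σ 10^(L/10) = 5.925e+06 → L_total = 10·log₁₀(5.925e+06) = 67.73 dB(A).

68 dB(A)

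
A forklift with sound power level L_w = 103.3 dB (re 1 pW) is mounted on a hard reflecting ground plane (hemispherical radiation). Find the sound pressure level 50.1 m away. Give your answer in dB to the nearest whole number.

Free-field hemispherical radiation: L_p = L_w − 10·log₁₀(2π·r²), r = 50.1 m.
2π·r² = 1.577e+04 m², 10·log₁₀ of that is 41.979 dB.
L_p = 103.3 − 41.979 = 61.32 dB.

61 dB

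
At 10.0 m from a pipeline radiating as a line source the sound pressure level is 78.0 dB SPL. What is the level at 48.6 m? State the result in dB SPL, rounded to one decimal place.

Cylindrical spreading from a line source gives a 10·log₁₀(r₂/r₁) drop.
L₂ = 78.0 − 10·log₁₀(48.6/10.0) = 78.0 − 6.866 = 71.13 dB SPL.

71.1 dB SPL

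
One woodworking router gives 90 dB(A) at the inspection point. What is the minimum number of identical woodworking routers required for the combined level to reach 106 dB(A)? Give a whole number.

40

The shortfall is 106 − 90 = 16.0 dB, and N units add 10·log₁₀ N, so need 10·log₁₀ N ≥ 16.0.
N ≥ 10^(16.0/10) = 39.811, so N = 40.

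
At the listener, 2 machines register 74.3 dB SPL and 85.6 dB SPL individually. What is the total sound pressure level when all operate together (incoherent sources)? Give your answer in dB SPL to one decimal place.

85.9 dB SPL

Incoherent sources combine by intensity addition: L_total = 10·log₁₀(Σ 10^(L_i/10)).
Σ 10^(L/10) = 10^(74.3/10) + 10^(85.6/10) = 3.900e+08.
L_total = 10·log₁₀(3.900e+08) = 85.91 dB SPL.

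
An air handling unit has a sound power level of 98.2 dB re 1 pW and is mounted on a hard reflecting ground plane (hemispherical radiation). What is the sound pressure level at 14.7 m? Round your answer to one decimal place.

66.9 dB

Free-field hemispherical radiation: L_p = L_w − 10·log₁₀(2π·r²), r = 14.7 m.
2π·r² = 1358 m², 10·log₁₀ of that is 31.328 dB.
L_p = 98.2 − 31.328 = 66.87 dB.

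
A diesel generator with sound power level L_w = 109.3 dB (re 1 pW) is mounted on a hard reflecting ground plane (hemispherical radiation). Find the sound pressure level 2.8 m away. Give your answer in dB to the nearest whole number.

92 dB

L_p = L_w − 10·log₁₀(2π·r²) with r = 2.8 m.
2π·r² = 49.26 m², 10·log₁₀ of that is 16.925 dB.
L_p = 109.3 − 16.925 = 92.38 dB.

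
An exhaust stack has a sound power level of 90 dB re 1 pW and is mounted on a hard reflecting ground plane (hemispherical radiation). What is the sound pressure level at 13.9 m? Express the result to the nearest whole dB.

59 dB

Free-field hemispherical radiation: L_p = L_w − 10·log₁₀(2π·r²), r = 13.9 m.
2π·r² = 1214 m², 10·log₁₀ of that is 30.842 dB.
L_p = 90 − 30.842 = 59.16 dB.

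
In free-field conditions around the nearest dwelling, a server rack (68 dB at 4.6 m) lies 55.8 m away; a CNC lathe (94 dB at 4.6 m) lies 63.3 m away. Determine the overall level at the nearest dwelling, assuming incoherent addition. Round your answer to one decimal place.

First find each source's level at the receiver (point-source: −20·log₁₀(r/r_ref)), then combine on an intensity basis.
server rack: 68 − 20·log₁₀(55.8/4.6) = 68 − 21.68 = 46.32 dB.
CNC lathe: 94 − 20·log₁₀(63.3/4.6) = 94 − 22.77 = 71.23 dB.
Σ 10^(L/10) = 1.331e+07 → L_total = 10·log₁₀(1.331e+07) = 71.24 dB.

71.2 dB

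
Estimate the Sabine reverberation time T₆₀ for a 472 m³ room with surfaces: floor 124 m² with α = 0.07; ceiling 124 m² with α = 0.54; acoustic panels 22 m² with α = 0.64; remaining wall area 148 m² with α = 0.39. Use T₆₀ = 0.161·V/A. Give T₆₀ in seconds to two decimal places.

Total absorption A = 124·0.07 + 124·0.54 + 22·0.64 + 148·0.39 = 147.44 m² sabins.
T₆₀ = 0.161·V/A = 0.161·472/147.44 = 0.515 s.

0.52 s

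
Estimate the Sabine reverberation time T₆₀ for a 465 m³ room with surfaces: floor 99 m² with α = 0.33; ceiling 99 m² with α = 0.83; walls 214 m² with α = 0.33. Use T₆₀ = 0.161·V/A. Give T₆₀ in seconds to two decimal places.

Summing Sᵢαᵢ: 99·0.33 + 99·0.83 + 214·0.33 = 185.46 m².
T₆₀ = 0.161 × 465 / 185.46 = 0.404 s.

0.40 s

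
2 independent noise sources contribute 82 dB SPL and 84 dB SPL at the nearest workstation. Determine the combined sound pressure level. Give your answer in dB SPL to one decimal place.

86.1 dB SPL

For uncorrelated sources the intensities add, so convert each level to linear form, sum, and take 10·log₁₀ of the total.
Σ 10^(L/10) = 10^(82/10) + 10^(84/10) = 4.097e+08.
L_total = 10·log₁₀(4.097e+08) = 86.12 dB SPL.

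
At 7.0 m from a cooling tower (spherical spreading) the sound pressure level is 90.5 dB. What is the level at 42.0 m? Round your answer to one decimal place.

74.9 dB

Spherical spreading from a point source gives a 20·log₁₀(r₂/r₁) drop.
L₂ = 90.5 − 20·log₁₀(42.0/7.0) = 90.5 − 15.563 = 74.94 dB.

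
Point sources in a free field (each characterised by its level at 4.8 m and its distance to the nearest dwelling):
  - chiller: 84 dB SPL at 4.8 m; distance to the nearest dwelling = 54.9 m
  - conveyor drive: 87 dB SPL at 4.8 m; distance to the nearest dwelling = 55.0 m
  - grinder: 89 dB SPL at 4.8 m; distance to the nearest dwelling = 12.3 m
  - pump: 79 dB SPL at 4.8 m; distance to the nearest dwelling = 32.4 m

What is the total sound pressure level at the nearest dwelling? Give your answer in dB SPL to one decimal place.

81.1 dB SPL

Propagate each source to the receiver with L = L_ref − 20·log₁₀(r/r_ref), then add intensities.
chiller: 84 − 20·log₁₀(54.9/4.8) = 84 − 21.17 = 62.83 dB SPL.
conveyor drive: 87 − 20·log₁₀(55.0/4.8) = 87 − 21.18 = 65.82 dB SPL.
grinder: 89 − 20·log₁₀(12.3/4.8) = 89 − 8.17 = 80.83 dB SPL.
pump: 79 − 20·log₁₀(32.4/4.8) = 79 − 16.59 = 62.41 dB SPL.
Σ 10^(L/10) = 1.284e+08 → L_total = 10·log₁₀(1.284e+08) = 81.09 dB SPL.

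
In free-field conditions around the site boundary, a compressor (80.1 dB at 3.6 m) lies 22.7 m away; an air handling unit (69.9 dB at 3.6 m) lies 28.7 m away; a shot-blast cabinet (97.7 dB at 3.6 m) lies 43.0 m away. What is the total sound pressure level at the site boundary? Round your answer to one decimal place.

Propagate each source to the receiver with L = L_ref − 20·log₁₀(r/r_ref), then add intensities.
compressor: 80.1 − 20·log₁₀(22.7/3.6) = 80.1 − 15.99 = 64.11 dB.
air handling unit: 69.9 − 20·log₁₀(28.7/3.6) = 69.9 − 18.03 = 51.87 dB.
shot-blast cabinet: 97.7 − 20·log₁₀(43.0/3.6) = 97.7 − 21.54 = 76.16 dB.
Σ 10^(L/10) = 4.400e+07 → L_total = 10·log₁₀(4.400e+07) = 76.43 dB.

76.4 dB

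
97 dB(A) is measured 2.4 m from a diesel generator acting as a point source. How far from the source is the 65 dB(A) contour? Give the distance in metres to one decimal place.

95.5 m

The 32.0 dB drop corresponds to a distance ratio of 10^(32.0/20) for a point source.
r₂ = 2.4·10^((97−65)/20) = 2.4·10^(32.0/20) = 95.55 m.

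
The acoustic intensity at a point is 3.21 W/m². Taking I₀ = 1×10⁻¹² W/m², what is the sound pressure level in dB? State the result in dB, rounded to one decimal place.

125.1 dB

I/I₀ = 3.21/10⁻¹² = 3.21×10^12, and L = 10·log₁₀(I/I₀).
L = 10·(0.5065 + 12) = 125.07 dB.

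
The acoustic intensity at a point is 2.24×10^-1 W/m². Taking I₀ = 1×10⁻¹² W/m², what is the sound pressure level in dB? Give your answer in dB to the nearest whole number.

L = 10·log₁₀(I/I₀) = 10·log₁₀(2.24×10^-1/10⁻¹²) = 10·log₁₀(2.24×10^11).
L = 10·(0.3502 + 11) = 113.50 dB.

114 dB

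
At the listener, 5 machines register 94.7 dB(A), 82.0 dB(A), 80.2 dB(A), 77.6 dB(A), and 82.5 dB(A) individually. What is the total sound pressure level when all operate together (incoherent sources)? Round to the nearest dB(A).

95 dB(A)

For uncorrelated sources the intensities add, so convert each level to linear form, sum, and take 10·log₁₀ of the total.
Σ 10^(L/10) = 10^(94.7/10) + 10^(82.0/10) + 10^(80.2/10) + 10^(77.6/10) + 10^(82.5/10) = 3.450e+09.
L_total = 10·log₁₀(3.450e+09) = 95.38 dB(A).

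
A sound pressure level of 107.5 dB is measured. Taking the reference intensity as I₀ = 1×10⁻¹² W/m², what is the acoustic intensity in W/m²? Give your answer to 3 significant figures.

I/I₀ = 10^(107.5/10) = 5.623e+10, so I = 5.623e+10 × 10⁻¹² W/m².

0.0562 W/m²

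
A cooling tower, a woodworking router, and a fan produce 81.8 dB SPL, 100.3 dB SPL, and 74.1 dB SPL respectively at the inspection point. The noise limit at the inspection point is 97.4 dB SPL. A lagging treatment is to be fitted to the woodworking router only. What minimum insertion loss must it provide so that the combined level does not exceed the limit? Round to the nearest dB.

3 dB

Everything except the woodworking router sums to 10^(81.8/10) + 10^(74.1/10) = 1.771e+08 in linear terms, 82.48 dB SPL.
The limit corresponds to 10^(97.4/10) = 5.495e+09; subtracting the fixed part leaves 5.318e+09 for the woodworking router, i.e. 97.26 dB SPL.
So the woodworking router must be reduced from 100.3 to 97.26 dB SPL: IL = 3.04 dB.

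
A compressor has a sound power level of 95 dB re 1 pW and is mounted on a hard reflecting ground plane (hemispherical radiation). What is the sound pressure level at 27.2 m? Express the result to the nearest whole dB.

58 dB

The power spreads over a hemisphere of area 2π·r², so L_p = L_w − 10·log₁₀(2π·r²).
2π·r² = 4649 m², 10·log₁₀ of that is 36.673 dB.
L_p = 95 − 36.673 = 58.33 dB.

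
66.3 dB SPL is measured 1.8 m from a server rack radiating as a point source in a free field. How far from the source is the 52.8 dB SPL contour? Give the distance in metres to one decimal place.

8.5 m

The 13.5 dB drop corresponds to a distance ratio of 10^(13.5/20) for a point source.
r₂ = 1.8·10^((66.3−52.8)/20) = 1.8·10^(13.5/20) = 8.52 m.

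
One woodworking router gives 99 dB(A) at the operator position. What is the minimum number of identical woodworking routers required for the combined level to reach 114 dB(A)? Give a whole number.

Need L₁ + 10·log₁₀ N ≥ 114, i.e. log₁₀ N ≥ 1.50.
N ≥ 10^(15.0/10) = 31.623, so N = 32.

32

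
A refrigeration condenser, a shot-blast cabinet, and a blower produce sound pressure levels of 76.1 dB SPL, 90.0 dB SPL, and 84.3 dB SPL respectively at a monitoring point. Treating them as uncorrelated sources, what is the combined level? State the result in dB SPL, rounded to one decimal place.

For uncorrelated sources the intensities add, so convert each level to linear form, sum, and take 10·log₁₀ of the total.
Σ 10^(L/10) = 10^(76.1/10) + 10^(90.0/10) + 10^(84.3/10) = 1.310e+09.
L_total = 10·log₁₀(1.310e+09) = 91.17 dB SPL.

91.2 dB SPL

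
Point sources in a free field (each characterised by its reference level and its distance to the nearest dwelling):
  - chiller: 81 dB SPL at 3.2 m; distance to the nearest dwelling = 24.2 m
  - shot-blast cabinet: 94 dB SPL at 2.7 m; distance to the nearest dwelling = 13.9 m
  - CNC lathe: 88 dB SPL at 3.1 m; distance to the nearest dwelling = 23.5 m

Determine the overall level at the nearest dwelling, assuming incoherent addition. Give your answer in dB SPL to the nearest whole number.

80 dB SPL

First find each source's level at the receiver (point-source: −20·log₁₀(r/r_ref)), then combine on an intensity basis.
chiller: 81 − 20·log₁₀(24.2/3.2) = 81 − 17.57 = 63.43 dB SPL.
shot-blast cabinet: 94 − 20·log₁₀(13.9/2.7) = 94 − 14.23 = 79.77 dB SPL.
CNC lathe: 88 − 20·log₁₀(23.5/3.1) = 88 − 17.59 = 70.41 dB SPL.
Σ 10^(L/10) = 1.080e+08 → L_total = 10·log₁₀(1.080e+08) = 80.33 dB SPL.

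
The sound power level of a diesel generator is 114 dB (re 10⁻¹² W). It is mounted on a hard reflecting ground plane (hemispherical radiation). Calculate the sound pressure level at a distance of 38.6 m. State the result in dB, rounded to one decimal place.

L_p = L_w − 10·log₁₀(2π·r²) with r = 38.6 m.
2π·r² = 9362 m², 10·log₁₀ of that is 39.714 dB.
L_p = 114 − 39.714 = 74.29 dB.

74.3 dB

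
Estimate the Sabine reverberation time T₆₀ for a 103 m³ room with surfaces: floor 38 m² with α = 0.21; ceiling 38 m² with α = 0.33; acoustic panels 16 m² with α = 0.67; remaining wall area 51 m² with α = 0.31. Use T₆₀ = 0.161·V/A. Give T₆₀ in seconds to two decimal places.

0.35 s

A = Σ Sᵢαᵢ = 38·0.21 + 38·0.33 + 16·0.67 + 51·0.31 = 47.05 m².
T₆₀ = 0.161·V/A = 0.161·103/47.05 = 0.352 s.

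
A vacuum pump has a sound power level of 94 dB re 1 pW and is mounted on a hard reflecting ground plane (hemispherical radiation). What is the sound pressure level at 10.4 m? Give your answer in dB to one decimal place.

65.7 dB

The power spreads over a hemisphere of area 2π·r², so L_p = L_w − 10·log₁₀(2π·r²).
2π·r² = 679.6 m², 10·log₁₀ of that is 28.322 dB.
L_p = 94 − 28.322 = 65.68 dB.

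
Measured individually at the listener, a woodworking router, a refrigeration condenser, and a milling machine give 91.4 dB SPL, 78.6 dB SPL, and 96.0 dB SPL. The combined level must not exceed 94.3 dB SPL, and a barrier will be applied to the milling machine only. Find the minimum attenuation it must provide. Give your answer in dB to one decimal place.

The untreated sources together contribute 10^(91.4/10) + 10^(78.6/10) = 1.453e+09, i.e. 91.62 dB SPL.
To meet 94.3 dB SPL overall, the treated milling machine may contribute at most 10^(94.3/10) − 1.453e+09 = 1.239e+09, i.e. 90.93 dB SPL.
Required insertion loss = 96.0 − 90.93 = 5.07 dB.

5.1 dB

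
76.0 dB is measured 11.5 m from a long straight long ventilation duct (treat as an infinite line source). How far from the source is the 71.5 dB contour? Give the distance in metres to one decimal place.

32.4 m

The 4.5 dB drop corresponds to a distance ratio of 10^(4.5/10) for a line source.
r₂ = 11.5·10^((76.0−71.5)/10) = 11.5·10^(4.5/10) = 32.41 m.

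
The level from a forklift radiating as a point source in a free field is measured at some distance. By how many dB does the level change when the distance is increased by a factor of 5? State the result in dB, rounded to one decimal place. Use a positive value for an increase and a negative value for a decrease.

With spherical spreading the level changes by −20·log₁₀(r₂/r₁).
ΔL = −20·log₁₀(5) = -13.98 dB.

-14.0 dB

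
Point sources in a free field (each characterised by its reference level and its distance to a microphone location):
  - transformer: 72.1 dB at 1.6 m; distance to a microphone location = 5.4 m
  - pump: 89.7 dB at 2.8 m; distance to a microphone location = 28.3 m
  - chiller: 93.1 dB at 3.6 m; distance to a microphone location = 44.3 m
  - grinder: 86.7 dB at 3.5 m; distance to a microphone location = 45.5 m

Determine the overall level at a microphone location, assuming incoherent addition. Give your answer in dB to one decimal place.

Propagate each source to the receiver with L = L_ref − 20·log₁₀(r/r_ref), then add intensities.
transformer: 72.1 − 20·log₁₀(5.4/1.6) = 72.1 − 10.57 = 61.53 dB.
pump: 89.7 − 20·log₁₀(28.3/2.8) = 89.7 − 20.09 = 69.61 dB.
chiller: 93.1 − 20·log₁₀(44.3/3.6) = 93.1 − 21.80 = 71.30 dB.
grinder: 86.7 − 20·log₁₀(45.5/3.5) = 86.7 − 22.28 = 64.42 dB.
Σ 10^(L/10) = 2.681e+07 → L_total = 10·log₁₀(2.681e+07) = 74.28 dB.

74.3 dB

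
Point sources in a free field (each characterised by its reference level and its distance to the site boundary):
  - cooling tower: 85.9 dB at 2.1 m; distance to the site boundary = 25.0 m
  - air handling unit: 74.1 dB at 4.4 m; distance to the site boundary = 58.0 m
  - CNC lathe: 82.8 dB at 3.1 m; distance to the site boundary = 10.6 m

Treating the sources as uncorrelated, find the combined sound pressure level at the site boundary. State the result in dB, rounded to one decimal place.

72.8 dB

First find each source's level at the receiver (point-source: −20·log₁₀(r/r_ref)), then combine on an intensity basis.
cooling tower: 85.9 − 20·log₁₀(25.0/2.1) = 85.9 − 21.51 = 64.39 dB.
air handling unit: 74.1 − 20·log₁₀(58.0/4.4) = 74.1 − 22.40 = 51.70 dB.
CNC lathe: 82.8 − 20·log₁₀(10.6/3.1) = 82.8 − 10.68 = 72.12 dB.
Σ 10^(L/10) = 1.919e+07 → L_total = 10·log₁₀(1.919e+07) = 72.83 dB.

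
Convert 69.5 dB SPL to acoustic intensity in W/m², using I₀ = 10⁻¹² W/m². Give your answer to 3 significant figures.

8.91e-06 W/m²

L = 10·log₁₀(I/I₀) ⇒ I = I₀·10^(L/10) = 10⁻¹² × 10^6.95.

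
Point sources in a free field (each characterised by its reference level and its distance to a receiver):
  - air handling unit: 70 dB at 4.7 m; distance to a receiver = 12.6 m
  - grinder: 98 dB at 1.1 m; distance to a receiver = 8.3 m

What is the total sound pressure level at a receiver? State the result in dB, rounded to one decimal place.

First find each source's level at the receiver (point-source: −20·log₁₀(r/r_ref)), then combine on an intensity basis.
air handling unit: 70 − 20·log₁₀(12.6/4.7) = 70 − 8.57 = 61.43 dB.
grinder: 98 − 20·log₁₀(8.3/1.1) = 98 − 17.55 = 80.45 dB.
Σ 10^(L/10) = 1.122e+08 → L_total = 10·log₁₀(1.122e+08) = 80.50 dB.

80.5 dB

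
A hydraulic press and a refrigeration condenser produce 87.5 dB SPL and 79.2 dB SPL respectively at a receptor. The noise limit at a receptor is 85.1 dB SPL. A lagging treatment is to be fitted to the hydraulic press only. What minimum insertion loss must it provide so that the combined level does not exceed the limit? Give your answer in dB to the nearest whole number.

4 dB

Everything except the hydraulic press sums to 10^(79.2/10) = 8.318e+07 in linear terms, 79.20 dB SPL.
The limit corresponds to 10^(85.1/10) = 3.236e+08; subtracting the fixed part leaves 2.404e+08 for the hydraulic press, i.e. 83.81 dB SPL.
So the hydraulic press must be reduced from 87.5 to 83.81 dB SPL: IL = 3.69 dB.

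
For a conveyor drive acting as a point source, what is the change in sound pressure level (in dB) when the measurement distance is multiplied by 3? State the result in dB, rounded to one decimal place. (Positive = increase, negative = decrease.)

Point-source spreading: ΔL = −20·log₁₀(r₂/r₁).
ΔL = −20·log₁₀(3) = -9.54 dB.

-9.5 dB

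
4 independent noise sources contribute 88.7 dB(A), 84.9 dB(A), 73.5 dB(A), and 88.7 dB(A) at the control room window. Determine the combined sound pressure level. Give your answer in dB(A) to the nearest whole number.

93 dB(A)

Incoherent sources combine by intensity addition: L_total = 10·log₁₀(Σ 10^(L_i/10)).
Σ 10^(L/10) = 10^(88.7/10) + 10^(84.9/10) + 10^(73.5/10) + 10^(88.7/10) = 1.814e+09.
L_total = 10·log₁₀(1.814e+09) = 92.59 dB(A).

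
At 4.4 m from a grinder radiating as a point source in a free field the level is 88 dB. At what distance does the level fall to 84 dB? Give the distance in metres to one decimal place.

Point-source spreading drops the level by 20·log₁₀(r₂/r₁); inverting, r₂/r₁ = 10^(ΔL/20).
r₂ = 4.4·10^((88−84)/20) = 4.4·10^(4.0/20) = 6.97 m.

7.0 m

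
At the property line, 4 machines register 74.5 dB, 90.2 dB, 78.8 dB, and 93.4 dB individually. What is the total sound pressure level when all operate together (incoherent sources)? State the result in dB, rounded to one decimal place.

For uncorrelated sources the intensities add, so convert each level to linear form, sum, and take 10·log₁₀ of the total.
Σ 10^(L/10) = 10^(74.5/10) + 10^(90.2/10) + 10^(78.8/10) + 10^(93.4/10) = 3.339e+09.
L_total = 10·log₁₀(3.339e+09) = 95.24 dB.

95.2 dB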